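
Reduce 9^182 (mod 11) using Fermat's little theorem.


Fermat's little theorem: if p is prime and gcd(a,p)=1, then a^(p-1) ≡ 1 (mod p)
p = 11 is prime, gcd(9,11) = 1
Reduce exponent: 182 mod 10 = 2
So 9^182 ≡ 9^2 (mod 11)
9^2 mod 11 = 4

9^182 ≡ 4 (mod 11)


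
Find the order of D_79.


|D_n| = 2n (n rotations and n reflections)
|D_79| = 2×79 = 158

|D_79| = 158


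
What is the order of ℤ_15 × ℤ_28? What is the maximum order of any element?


|ℤ_15 × ℤ_28| = 15 × 28 = 420
Max element order = lcm(15,28) = 420
Cyclic? Yes (gcd=1)

|ℤ_15×ℤ_28| = 420, max element order = 420


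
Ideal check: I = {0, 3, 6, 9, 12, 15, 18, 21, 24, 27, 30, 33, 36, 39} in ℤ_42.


Check ideal conditions for I = {0, 3, 6, 9, 12, 15, 18, 21, 24, 27, 30, 33, 36, 39} in ℤ_42:
(1) I is an additive subgroup? Yes
(2) For r ∈ ℤ_42 and a ∈ I: r·a ∈ I? Yes

Yes, I is an ideal of ℤ_42


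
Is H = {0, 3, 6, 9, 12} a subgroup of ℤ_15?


Subgroup test for H = {0, 3, 6, 9, 12} in (ℤ_15, +):
(1) 0 ∈ H? Yes
(2) Closure: for all a,b ∈ H, (a+b) mod 15 ∈ H? Yes
(3) Inverses: for all a ∈ H, -a mod 15 ∈ H? Yes

Yes, H is a subgroup of ℤ_15


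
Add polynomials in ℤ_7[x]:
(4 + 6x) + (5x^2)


Add coefficients mod 7:
x^0: 4 + 0 = 4 (mod 7)
x^1: 6 + 0 = 6 (mod 7)
x^2: 0 + 5 = 5 (mod 7)
Result: 4 + 6x + 5x^2

f + g = 4 + 6x + 5x^2


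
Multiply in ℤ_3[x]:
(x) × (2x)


Expand and collect like terms; reduce coefficients mod 3:
x^0: 0·0 = 0 ≡ 0 (mod 3)
x^1: 0·2 + 1·0 = 0 ≡ 0 (mod 3)
x^2: 1·2 = 2 ≡ 2 (mod 3)
Result: 2x^2

f · g = 2x^2


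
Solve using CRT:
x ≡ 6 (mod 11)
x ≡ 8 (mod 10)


m₁ = 11, m₂ = 10, gcd = 1, so CRT applies. M = m₁·m₂ = 110
Let M₁ = M/m₁ = 10, M₂ = M/m₂ = 11
Find y₁ ≡ M₁⁻¹ (mod m₁): 10⁻¹ ≡ 10 (mod 11)
Find y₂ ≡ M₂⁻¹ (mod m₂): 11⁻¹ ≡ 1 (mod 10)
x = a₁·M₁·y₁ + a₂·M₂·y₂ = 6·10·10 + 8·11·1 = 688
Reduce mod 110: x ≡ 28
Check: 28 mod 11 = 6 ✓, 28 mod 10 = 8 ✓

x ≡ 28 (mod 110)


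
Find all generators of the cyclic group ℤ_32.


g generates ℤ_n iff gcd(g,n) = 1
Prime factors of 32: 2
Generators are g ∈ {1,...,31} not divisible by any of these primes.
Generators: {1, 3, 5, 7, 9, 11, 13, 15, 17, 19, 21, 23, 25, 27, 29, 31}
Number of generators = φ(32) = 16

Generators of ℤ_32 = {1, 3, 5, 7, 9, 11, 13, 15, 17, 19, 21, 23, 25, 27, 29, 31}


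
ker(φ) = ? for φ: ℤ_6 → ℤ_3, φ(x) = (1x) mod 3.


Kernel = preimage of identity
ker(φ) = {x ∈ ℤ_6 : 1x ≡ 0 (mod 3)}. Since 3 | 6, φ is well-defined. The kernel is the cyclic subgroup ⟨3⟩ of ℤ_6 (order 2), i.e. {0, 3}

ker(φ) = {0, 3}


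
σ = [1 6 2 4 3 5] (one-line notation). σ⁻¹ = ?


To find σ⁻¹, swap domain and range:
σ(1) = 1 → σ⁻¹(1) = 1
σ(2) = 6 → σ⁻¹(6) = 2
σ(3) = 2 → σ⁻¹(2) = 3
σ(4) = 4 → σ⁻¹(4) = 4
σ(5) = 3 → σ⁻¹(3) = 5
σ(6) = 5 → σ⁻¹(5) = 6

σ⁻¹ = [1 3 5 4 6 2]


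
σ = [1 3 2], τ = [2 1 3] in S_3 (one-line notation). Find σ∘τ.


σ∘τ: apply τ first, then σ
1 →τ 2 →σ 3
2 →τ 1 →σ 1
3 →τ 3 →σ 2

σ∘τ = [3 1 2]


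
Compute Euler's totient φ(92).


Factor n: 92 = 2^2 × 23
φ(n) = n · ∏(1 - 1/p) over distinct primes p | n
φ(92) = 92 · (1 - 1/2) · (1 - 1/23) = 44

φ(92) = 44


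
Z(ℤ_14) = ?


Z(G) = {g ∈ G | gx = xg for all x ∈ G}
ℤ_14 is abelian, so Z(G) = G

Z(ℤ_14) = ℤ_14


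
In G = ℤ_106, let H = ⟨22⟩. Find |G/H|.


|⟨22⟩| = n / gcd(22, 106) = 106 / 2 = 53
H is normal (ℤ_106 is abelian).
|G/H| = |G| / |H| = 106 / 53 = 2

|G/H| = 2


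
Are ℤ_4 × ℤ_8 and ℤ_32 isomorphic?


Comparing ℤ_4 × ℤ_8 and ℤ_32:
gcd(4,8) = 4 ≠ 1. Max element order in ℤ_4×ℤ_8 is lcm(4,8) = 8 < 32, so it has no element of order 32

No, ℤ_4 × ℤ_8 ≇ ℤ_32


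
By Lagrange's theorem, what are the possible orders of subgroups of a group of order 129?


Lagrange's theorem: |H| divides |G|
|G| = 129
Divisors of 129: 1, 3, 43, 129

Possible subgroup orders: {1, 3, 43, 129}


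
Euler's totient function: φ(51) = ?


Factor n: 51 = 3 × 17
φ(n) = n · ∏(1 - 1/p) over distinct primes p | n
φ(51) = 51 · (1 - 1/3) · (1 - 1/17) = 32

φ(51) = 32


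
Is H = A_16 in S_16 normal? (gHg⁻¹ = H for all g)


H = A_16 in S_16
A_16 has index 2 in S_16, and every subgroup of index 2 is normal

Yes, normal subgroup


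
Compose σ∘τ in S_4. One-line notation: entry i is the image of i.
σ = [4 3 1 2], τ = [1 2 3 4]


σ∘τ: apply τ first, then σ
1 →τ 1 →σ 4
2 →τ 2 →σ 3
3 →τ 3 →σ 1
4 →τ 4 →σ 2

σ∘τ = [4 3 1 2]


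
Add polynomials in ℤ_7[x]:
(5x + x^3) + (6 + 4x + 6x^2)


Add coefficients mod 7:
x^0: 0 + 6 = 6 (mod 7)
x^1: 5 + 4 = 2 (mod 7)
x^2: 0 + 6 = 6 (mod 7)
x^3: 1 + 0 = 1 (mod 7)
Result: 6 + 2x + 6x^2 + x^3

f + g = 6 + 2x + 6x^2 + x^3


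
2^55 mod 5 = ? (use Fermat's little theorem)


Fermat's little theorem: if p is prime and gcd(a,p)=1, then a^(p-1) ≡ 1 (mod p)
p = 5 is prime, gcd(2,5) = 1
Reduce exponent: 55 mod 4 = 3
So 2^55 ≡ 2^3 (mod 5)
2^3 mod 5 = 3

2^55 ≡ 3 (mod 5)


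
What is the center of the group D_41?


Z(G) = {g ∈ G | gx = xg for all x ∈ G}
For odd n, Z(D_n) = {e}: no nontrivial rotation commutes with all reflections

Z(D_41) = {e}


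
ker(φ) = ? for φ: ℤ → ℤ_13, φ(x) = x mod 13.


Kernel = preimage of identity
ker(φ) = {x ∈ ℤ : x ≡ 0 (mod 13)} = 13ℤ = {0, ±13, ±26, ...}

ker(φ) = 13ℤ


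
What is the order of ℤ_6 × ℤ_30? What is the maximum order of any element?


|ℤ_6 × ℤ_30| = 6 × 30 = 180
Max element order = lcm(6,30) = 30
Cyclic? No (gcd=6)

|ℤ_6×ℤ_30| = 180, max element order = 30


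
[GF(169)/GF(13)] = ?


GF(169) = GF(13^2), so the extension degree is 2

[GF(169)/GF(13)] = 2


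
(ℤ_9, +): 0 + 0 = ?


Operation: addition mod 9
0 + 0 = (a + b) mod 9 with a = 0, b = 0

0 + 0 = 0


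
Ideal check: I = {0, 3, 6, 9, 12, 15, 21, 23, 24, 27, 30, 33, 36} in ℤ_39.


Check ideal conditions for I = {0, 3, 6, 9, 12, 15, 21, 23, 24, 27, 30, 33, 36} in ℤ_39:
(1) I is an additive subgroup? No
(2) For r ∈ ℤ_39 and a ∈ I: r·a ∈ I? No  [counterexample: r=2, a=9, r·a mod 39 = 18 ∉ I]

No, I is not an ideal of ℤ_39


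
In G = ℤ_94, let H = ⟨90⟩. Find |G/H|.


|⟨90⟩| = n / gcd(90, 94) = 94 / 2 = 47
H is normal (ℤ_94 is abelian).
|G/H| = |G| / |H| = 94 / 47 = 2

|G/H| = 2


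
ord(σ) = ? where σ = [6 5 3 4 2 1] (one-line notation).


Cycle decomposition: (1 6) (2 5)
Cycle lengths: 2, 2
Order = lcm(2, 2) = 2

ord(σ) = 2


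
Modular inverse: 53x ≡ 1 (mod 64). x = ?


Use the extended Euclidean algorithm to write 1 = 53·s + 64·t; then s mod 64 is the inverse.
Euclidean algorithm:
  53 = 0·64 + 53
  64 = 1·53 + 11
  53 = 4·11 + 9
  11 = 1·9 + 2
  9 = 4·2 + 1
  2 = 2·1 + 0
gcd(53,64) = 1
Back-substitution gives: 53·(29) + 64·(-24) = 1
So 53⁻¹ ≡ 29 ≡ 29 (mod 64)
Check: 53 × 29 = 1537 ≡ 1 (mod 64) ✓

53⁻¹ ≡ 29 (mod 64)


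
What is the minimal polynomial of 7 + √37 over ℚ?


Let α = 7 + √37. Then α - 7 = √37, so (α - 7)² = 37, giving α² - 14α + 12 = 0. Degree 2 and α ∉ ℚ, so this is the minimal polynomial.

Minimal polynomial: x² - 14x + 12


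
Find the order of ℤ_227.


ℤ_n has n elements.

|ℤ_227| = 227


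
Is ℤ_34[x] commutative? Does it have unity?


ℤ_34 has zero divisors (2·17 ≡ 0), and these lift to constant zero divisors in ℤ_34[x]; so not an integral domain
Commutative: Yes
Integral domain: No
Has unity: Yes

ℤ_34[x]: Commutative=Yes, Unity=Yes


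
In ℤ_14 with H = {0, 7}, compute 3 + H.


3 + H = {3 + h (mod 14) : h ∈ H}
3+0=3, 3+7=10

3 + H = {3, 10}


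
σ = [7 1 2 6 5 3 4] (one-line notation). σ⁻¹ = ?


To find σ⁻¹, swap domain and range:
σ(1) = 7 → σ⁻¹(7) = 1
σ(2) = 1 → σ⁻¹(1) = 2
σ(3) = 2 → σ⁻¹(2) = 3
σ(4) = 6 → σ⁻¹(6) = 4
σ(5) = 5 → σ⁻¹(5) = 5
σ(6) = 3 → σ⁻¹(3) = 6
σ(7) = 4 → σ⁻¹(4) = 7

σ⁻¹ = [2 3 6 7 5 4 1]


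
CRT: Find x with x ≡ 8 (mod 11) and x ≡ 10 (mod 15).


m₁ = 11, m₂ = 15, gcd = 1, so CRT applies. M = m₁·m₂ = 165
Let M₁ = M/m₁ = 15, M₂ = M/m₂ = 11
Find y₁ ≡ M₁⁻¹ (mod m₁): 15⁻¹ ≡ 3 (mod 11)
Find y₂ ≡ M₂⁻¹ (mod m₂): 11⁻¹ ≡ 11 (mod 15)
x = a₁·M₁·y₁ + a₂·M₂·y₂ = 8·15·3 + 10·11·11 = 1570
Reduce mod 165: x ≡ 85
Check: 85 mod 11 = 8 ✓, 85 mod 15 = 10 ✓

x ≡ 85 (mod 165)


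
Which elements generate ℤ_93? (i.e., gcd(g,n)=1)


g generates ℤ_n iff gcd(g,n) = 1
Prime factors of 93: 3, 31
Generators are g ∈ {1,...,92} not divisible by any of these primes.
Generators: {1, 2, 4, 5, 7, 8, 10, 11, 13, 14, 16, 17, 19, 20, 22, 23, 25, 26, 28, 29, 32, 34, 35, 37, 38, 40, 41, 43, 44, 46, 47, 49, 50, 52, 53, 55, 56, 58, 59, 61, 64, 65, 67, 68, 70, 71, 73, 74, 76, 77, 79, 80, 82, 83, 85, 86, 88, 89, 91, 92}
Number of generators = φ(93) = 60

Generators of ℤ_93 = {1, 2, 4, 5, 7, 8, 10, 11, 13, 14, 16, 17, 19, 20, 22, 23, 25, 26, 28, 29, 32, 34, 35, 37, 38, 40, 41, 43, 44, 46, 47, 49, 50, 52, 53, 55, 56, 58, 59, 61, 64, 65, 67, 68, 70, 71, 73, 74, 76, 77, 79, 80, 82, 83, 85, 86, 88, 89, 91, 92}


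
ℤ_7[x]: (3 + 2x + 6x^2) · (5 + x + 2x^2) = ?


Expand and collect like terms; reduce coefficients mod 7:
x^0: 3·5 = 15 ≡ 1 (mod 7)
x^1: 3·1 + 2·5 = 13 ≡ 6 (mod 7)
x^2: 3·2 + 2·1 + 6·5 = 38 ≡ 3 (mod 7)
x^3: 2·2 + 6·1 = 10 ≡ 3 (mod 7)
x^4: 6·2 = 12 ≡ 5 (mod 7)
Result: 1 + 6x + 3x^2 + 3x^3 + 5x^4

f · g = 1 + 6x + 3x^2 + 3x^3 + 5x^4


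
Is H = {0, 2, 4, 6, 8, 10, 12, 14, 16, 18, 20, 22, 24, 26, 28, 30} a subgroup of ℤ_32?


Subgroup test for H = {0, 2, 4, 6, 8, 10, 12, 14, 16, 18, 20, 22, 24, 26, 28, 30} in (ℤ_32, +):
(1) 0 ∈ H? Yes
(2) Closure: for all a,b ∈ H, (a+b) mod 32 ∈ H? Yes
(3) Inverses: for all a ∈ H, -a mod 32 ∈ H? Yes

Yes, H is a subgroup of ℤ_32


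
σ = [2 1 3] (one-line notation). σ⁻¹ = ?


To find σ⁻¹, swap domain and range:
σ(1) = 2 → σ⁻¹(2) = 1
σ(2) = 1 → σ⁻¹(1) = 2
σ(3) = 3 → σ⁻¹(3) = 3

σ⁻¹ = [2 1 3]


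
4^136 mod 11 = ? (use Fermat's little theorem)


Fermat's little theorem: if p is prime and gcd(a,p)=1, then a^(p-1) ≡ 1 (mod p)
p = 11 is prime, gcd(4,11) = 1
Reduce exponent: 136 mod 10 = 6
So 4^136 ≡ 4^6 (mod 11)
4^6 mod 11 = 4

4^136 ≡ 4 (mod 11)


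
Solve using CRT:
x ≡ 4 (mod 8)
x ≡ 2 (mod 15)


m₁ = 8, m₂ = 15, gcd = 1, so CRT applies. M = m₁·m₂ = 120
Let M₁ = M/m₁ = 15, M₂ = M/m₂ = 8
Find y₁ ≡ M₁⁻¹ (mod m₁): 15⁻¹ ≡ 7 (mod 8)
Find y₂ ≡ M₂⁻¹ (mod m₂): 8⁻¹ ≡ 2 (mod 15)
x = a₁·M₁·y₁ + a₂·M₂·y₂ = 4·15·7 + 2·8·2 = 452
Reduce mod 120: x ≡ 92
Check: 92 mod 8 = 4 ✓, 92 mod 15 = 2 ✓

x ≡ 92 (mod 120)


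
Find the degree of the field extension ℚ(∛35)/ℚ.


∛35 has minimal polynomial x³ - 35 (irreducible over ℚ since 35 is not a perfect cube)

[ℚ(∛35)/ℚ] = 3


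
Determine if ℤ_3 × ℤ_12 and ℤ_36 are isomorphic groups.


Comparing ℤ_3 × ℤ_12 and ℤ_36:
gcd(3,12) = 3 ≠ 1. Max element order in ℤ_3×ℤ_12 is lcm(3,12) = 12 < 36, so it has no element of order 36

No, ℤ_3 × ℤ_12 ≇ ℤ_36


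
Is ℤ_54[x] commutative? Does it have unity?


ℤ_54 has zero divisors (2·27 ≡ 0), and these lift to constant zero divisors in ℤ_54[x]; so not an integral domain
Commutative: Yes
Integral domain: No
Has unity: Yes

ℤ_54[x]: Commutative=Yes, Unity=Yes


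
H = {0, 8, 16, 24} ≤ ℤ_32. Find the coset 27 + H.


27 + H = {27 + h (mod 32) : h ∈ H}
27+0=27, 27+8=3, 27+16=11, 27+24=19
27 + H = {3, 11, 19, 27} = 3 + H

27 + H = {3, 11, 19, 27}


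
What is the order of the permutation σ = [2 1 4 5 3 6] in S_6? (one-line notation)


Cycle decomposition: (1 2) (3 4 5)
Cycle lengths: 2, 3
Order = lcm(2, 3) = 6

ord(σ) = 6


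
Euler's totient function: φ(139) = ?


Factor n: 139 = 139
φ(n) = n · ∏(1 - 1/p) over distinct primes p | n
φ(139) = 139 · (1 - 1/139) = 138

φ(139) = 138


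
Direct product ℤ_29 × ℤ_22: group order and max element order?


|ℤ_29 × ℤ_22| = 29 × 22 = 638
Max element order = lcm(29,22) = 638
Cyclic? Yes (gcd=1)

|ℤ_29×ℤ_22| = 638, max element order = 638


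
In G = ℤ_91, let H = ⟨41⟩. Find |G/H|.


|⟨41⟩| = n / gcd(41, 91) = 91 / 1 = 91
H is normal (ℤ_91 is abelian).
|G/H| = |G| / |H| = 91 / 91 = 1

|G/H| = 1


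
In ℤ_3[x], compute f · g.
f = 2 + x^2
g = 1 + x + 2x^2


Expand and collect like terms; reduce coefficients mod 3:
x^0: 2·1 = 2 ≡ 2 (mod 3)
x^1: 2·1 + 0·1 = 2 ≡ 2 (mod 3)
x^2: 2·2 + 0·1 + 1·1 = 5 ≡ 2 (mod 3)
x^3: 0·2 + 1·1 = 1 ≡ 1 (mod 3)
x^4: 1·2 = 2 ≡ 2 (mod 3)
Result: 2 + 2x + 2x^2 + x^3 + 2x^4

f · g = 2 + 2x + 2x^2 + x^3 + 2x^4


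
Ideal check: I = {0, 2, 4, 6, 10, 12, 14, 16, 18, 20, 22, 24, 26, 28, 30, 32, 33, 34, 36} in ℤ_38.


Check ideal conditions for I = {0, 2, 4, 6, 10, 12, 14, 16, 18, 20, 22, 24, 26, 28, 30, 32, 33, 34, 36} in ℤ_38:
(1) I is an additive subgroup? No
(2) For r ∈ ℤ_38 and a ∈ I: r·a ∈ I? No  [counterexample: r=2, a=4, r·a mod 38 = 8 ∉ I]

No, I is not an ideal of ℤ_38


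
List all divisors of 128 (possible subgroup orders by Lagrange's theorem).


Lagrange's theorem: |H| divides |G|
|G| = 128
Divisors of 128: 1, 2, 4, 8, 16, 32, 64, 128

Possible subgroup orders: {1, 2, 4, 8, 16, 32, 64, 128}


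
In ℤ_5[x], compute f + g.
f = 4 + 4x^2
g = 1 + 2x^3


Add coefficients mod 5:
x^0: 4 + 1 = 0 (mod 5)
x^1: 0 + 0 = 0 (mod 5)
x^2: 4 + 0 = 4 (mod 5)
x^3: 0 + 2 = 2 (mod 5)
Result: 4x^2 + 2x^3

f + g = 4x^2 + 2x^3


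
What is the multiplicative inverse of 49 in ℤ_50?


Use the extended Euclidean algorithm to write 1 = 49·s + 50·t; then s mod 50 is the inverse.
Euclidean algorithm:
  49 = 0·50 + 49
  50 = 1·49 + 1
  49 = 49·1 + 0
gcd(49,50) = 1
Back-substitution gives: 49·(-1) + 50·(1) = 1
So 49⁻¹ ≡ -1 ≡ 49 (mod 50)
Check: 49 × 49 = 2401 ≡ 1 (mod 50) ✓

49⁻¹ ≡ 49 (mod 50)


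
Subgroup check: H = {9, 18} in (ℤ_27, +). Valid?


Subgroup test for H = {9, 18} in (ℤ_27, +):
(1) 0 ∈ H? No
(2) Closure: for all a,b ∈ H, (a+b) mod 27 ∈ H? No  [counterexample: 9 + 18 = 0 ∉ H]
(3) Inverses: for all a ∈ H, -a mod 27 ∈ H? Yes

No, H is not a subgroup of ℤ_27


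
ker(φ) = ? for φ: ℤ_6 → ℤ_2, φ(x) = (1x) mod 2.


Kernel = preimage of identity
ker(φ) = {x ∈ ℤ_6 : 1x ≡ 0 (mod 2)}. Since 2 | 6, φ is well-defined. The kernel is the cyclic subgroup ⟨2⟩ of ℤ_6 (order 3), i.e. {0, 2, 4}

ker(φ) = {0, 2, 4}


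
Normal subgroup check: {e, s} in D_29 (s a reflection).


H = {e, s} in D_29 (s a reflection)
r·s·r⁻¹ = sr⁻² ≠ s for n ≥ 3, so {e, s} is not closed under conjugation

No, not a normal subgroup


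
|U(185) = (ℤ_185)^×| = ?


U(n) is the group of units mod n; |U(n)| = φ(n)
|U(185)| = φ(185) = 144

|U(185) = (ℤ_185)^×| = 144


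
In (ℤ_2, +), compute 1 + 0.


Operation: addition mod 2
1 + 0 = (a + b) mod 2 with a = 1, b = 0

1 + 0 = 1


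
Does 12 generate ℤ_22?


g generates ℤ_n iff gcd(g, n) = 1
gcd(12, 22) = 2
Since gcd = 2 ≠ 1, ⟨12⟩ has order 11 < 22, so 12 is not a generator.

No, 12 does not generate ℤ_22


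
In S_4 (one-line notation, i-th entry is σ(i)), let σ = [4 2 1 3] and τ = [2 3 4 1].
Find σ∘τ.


σ∘τ: apply τ first, then σ
1 →τ 2 →σ 2
2 →τ 3 →σ 1
3 →τ 4 →σ 3
4 →τ 1 →σ 4

σ∘τ = [2 1 3 4]


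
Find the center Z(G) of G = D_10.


Z(G) = {g ∈ G | gx = xg for all x ∈ G}
For even n, Z(D_n) = {e, r^(n/2)}: the 180° rotation r^5 commutes with every reflection and rotation

Z(D_10) = {e, r^5}


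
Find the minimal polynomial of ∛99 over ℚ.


∛99 satisfies x³ - 99 = 0, irreducible over ℚ (no rational root; 99 is not a perfect cube)

Minimal polynomial: x³ - 99


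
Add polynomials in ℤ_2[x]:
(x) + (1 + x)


Add coefficients mod 2:
x^0: 0 + 1 = 1 (mod 2)
x^1: 1 + 1 = 0 (mod 2)
Result: 1

f + g = 1


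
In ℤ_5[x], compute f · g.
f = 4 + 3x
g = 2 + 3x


Expand and collect like terms; reduce coefficients mod 5:
x^0: 4·2 = 8 ≡ 3 (mod 5)
x^1: 4·3 + 3·2 = 18 ≡ 3 (mod 5)
x^2: 3·3 = 9 ≡ 4 (mod 5)
Result: 3 + 3x + 4x^2

f · g = 3 + 3x + 4x^2


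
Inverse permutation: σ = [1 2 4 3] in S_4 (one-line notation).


To find σ⁻¹, swap domain and range:
σ(1) = 1 → σ⁻¹(1) = 1
σ(2) = 2 → σ⁻¹(2) = 2
σ(3) = 4 → σ⁻¹(4) = 3
σ(4) = 3 → σ⁻¹(3) = 4

σ⁻¹ = [1 2 4 3]


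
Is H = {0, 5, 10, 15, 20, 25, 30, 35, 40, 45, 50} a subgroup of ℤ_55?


Subgroup test for H = {0, 5, 10, 15, 20, 25, 30, 35, 40, 45, 50} in (ℤ_55, +):
(1) 0 ∈ H? Yes
(2) Closure: for all a,b ∈ H, (a+b) mod 55 ∈ H? Yes
(3) Inverses: for all a ∈ H, -a mod 55 ∈ H? Yes

Yes, H is a subgroup of ℤ_55


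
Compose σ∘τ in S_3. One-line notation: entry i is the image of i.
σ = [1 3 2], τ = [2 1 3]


σ∘τ: apply τ first, then σ
1 →τ 2 →σ 3
2 →τ 1 →σ 1
3 →τ 3 →σ 2

σ∘τ = [3 1 2]


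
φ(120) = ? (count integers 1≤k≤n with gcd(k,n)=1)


Factor n: 120 = 2^3 × 3 × 5
φ(n) = n · ∏(1 - 1/p) over distinct primes p | n
φ(120) = 120 · (1 - 1/2) · (1 - 1/3) · (1 - 1/5) = 32

φ(120) = 32


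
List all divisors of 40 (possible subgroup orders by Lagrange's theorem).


Lagrange's theorem: |H| divides |G|
|G| = 40
Divisors of 40: 1, 2, 4, 5, 8, 10, 20, 40

Possible subgroup orders: {1, 2, 4, 5, 8, 10, 20, 40}


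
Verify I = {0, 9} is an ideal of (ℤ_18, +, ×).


Check ideal conditions for I = {0, 9} in ℤ_18:
(1) I is an additive subgroup? Yes
(2) For r ∈ ℤ_18 and a ∈ I: r·a ∈ I? Yes

Yes, I is an ideal of ℤ_18


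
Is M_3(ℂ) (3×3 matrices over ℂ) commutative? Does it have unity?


Matrix multiplication is non-commutative for n ≥ 2; the identity matrix I is the unity; singular matrices give zero divisors, so not an integral domain
Commutative: No
Integral domain: No
Has unity: Yes

M_3(ℂ) (3×3 matrices over ℂ): Commutative=No, Unity=Yes


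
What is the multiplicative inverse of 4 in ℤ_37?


Use the extended Euclidean algorithm to write 1 = 4·s + 37·t; then s mod 37 is the inverse.
Euclidean algorithm:
  4 = 0·37 + 4
  37 = 9·4 + 1
  4 = 4·1 + 0
gcd(4,37) = 1
Back-substitution gives: 4·(-9) + 37·(1) = 1
So 4⁻¹ ≡ -9 ≡ 28 (mod 37)
Check: 4 × 28 = 112 ≡ 1 (mod 37) ✓

4⁻¹ ≡ 28 (mod 37)


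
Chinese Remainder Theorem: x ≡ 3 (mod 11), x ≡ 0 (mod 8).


m₁ = 11, m₂ = 8, gcd = 1, so CRT applies. M = m₁·m₂ = 88
Let M₁ = M/m₁ = 8, M₂ = M/m₂ = 11
Find y₁ ≡ M₁⁻¹ (mod m₁): 8⁻¹ ≡ 7 (mod 11)
Find y₂ ≡ M₂⁻¹ (mod m₂): 11⁻¹ ≡ 3 (mod 8)
x = a₁·M₁·y₁ + a₂·M₂·y₂ = 3·8·7 + 0·11·3 = 168
Reduce mod 88: x ≡ 80
Check: 80 mod 11 = 3 ✓, 80 mod 8 = 0 ✓

x ≡ 80 (mod 88)


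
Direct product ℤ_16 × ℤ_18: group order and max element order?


|ℤ_16 × ℤ_18| = 16 × 18 = 288
Max element order = lcm(16,18) = 144
Cyclic? No (gcd=2)

|ℤ_16×ℤ_18| = 288, max element order = 144


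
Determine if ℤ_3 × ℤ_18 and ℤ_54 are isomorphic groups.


Comparing ℤ_3 × ℤ_18 and ℤ_54:
gcd(3,18) = 3 ≠ 1. Max element order in ℤ_3×ℤ_18 is lcm(3,18) = 18 < 54, so it has no element of order 54

No, ℤ_3 × ℤ_18 ≇ ℤ_54


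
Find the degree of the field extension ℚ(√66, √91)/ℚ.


[ℚ(√66,√91):ℚ] = [ℚ(√66,√91):ℚ(√66)]·[ℚ(√66):ℚ] = 2·2 = 4

[ℚ(√66, √91)/ℚ] = 4


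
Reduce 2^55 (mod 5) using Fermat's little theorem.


Fermat's little theorem: if p is prime and gcd(a,p)=1, then a^(p-1) ≡ 1 (mod p)
p = 5 is prime, gcd(2,5) = 1
Reduce exponent: 55 mod 4 = 3
So 2^55 ≡ 2^3 (mod 5)
2^3 mod 5 = 3

2^55 ≡ 3 (mod 5)


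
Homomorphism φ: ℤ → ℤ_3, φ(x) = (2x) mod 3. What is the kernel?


Kernel = preimage of identity
ker(φ) = {x ∈ ℤ : 2x ≡ 0 (mod 3)}. gcd(2,3) = 1, so 2x ≡ 0 (mod 3) ⟺ x ≡ 0 (mod 3/1 = 3). Hence ker(φ) = 3ℤ

ker(φ) = 3ℤ


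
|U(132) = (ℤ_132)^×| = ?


U(n) is the group of units mod n; |U(n)| = φ(n)
|U(132)| = φ(132) = 40

|U(132) = (ℤ_132)^×| = 40


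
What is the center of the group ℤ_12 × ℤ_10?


Z(G) = {g ∈ G | gx = xg for all x ∈ G}
Direct product of abelian groups is abelian, so Z(G) = G

Z(ℤ_12 × ℤ_10) = ℤ_12 × ℤ_10


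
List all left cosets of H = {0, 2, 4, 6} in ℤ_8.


H = {0, 2, 4, 6}, |H| = 4
Number of cosets = |G|/|H| = 8/4 = 2
0 + H = {0, 2, 4, 6}
1 + H = {1, 3, 5, 7}

Cosets: 0+H={0,2,4,6}; 1+H={1,3,5,7}


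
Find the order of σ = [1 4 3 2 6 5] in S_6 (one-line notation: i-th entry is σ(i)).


Cycle decomposition: (2 4) (5 6)
Cycle lengths: 2, 2
Order = lcm(2, 2) = 2

ord(σ) = 2


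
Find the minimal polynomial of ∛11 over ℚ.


∛11 satisfies x³ - 11 = 0, irreducible over ℚ (no rational root; 11 is not a perfect cube)

Minimal polynomial: x³ - 11


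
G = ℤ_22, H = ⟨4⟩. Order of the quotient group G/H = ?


|⟨4⟩| = n / gcd(4, 22) = 22 / 2 = 11
H is normal (ℤ_22 is abelian).
|G/H| = |G| / |H| = 22 / 11 = 2

|G/H| = 2


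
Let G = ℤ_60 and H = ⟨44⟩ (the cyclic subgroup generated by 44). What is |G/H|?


|⟨44⟩| = n / gcd(44, 60) = 60 / 4 = 15
H is normal (ℤ_60 is abelian).
|G/H| = |G| / |H| = 60 / 15 = 4

|G/H| = 4


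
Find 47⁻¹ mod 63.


Use the extended Euclidean algorithm to write 1 = 47·s + 63·t; then s mod 63 is the inverse.
Euclidean algorithm:
  47 = 0·63 + 47
  63 = 1·47 + 16
  47 = 2·16 + 15
  16 = 1·15 + 1
  15 = 15·1 + 0
gcd(47,63) = 1
Back-substitution gives: 47·(-4) + 63·(3) = 1
So 47⁻¹ ≡ -4 ≡ 59 (mod 63)
Check: 47 × 59 = 2773 ≡ 1 (mod 63) ✓

47⁻¹ ≡ 59 (mod 63)


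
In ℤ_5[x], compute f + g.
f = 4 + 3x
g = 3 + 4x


Add coefficients mod 5:
x^0: 4 + 3 = 2 (mod 5)
x^1: 3 + 4 = 2 (mod 5)
Result: 2 + 2x

f + g = 2 + 2x


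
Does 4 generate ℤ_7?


g generates ℤ_n iff gcd(g, n) = 1
gcd(4, 7) = 1
Since gcd = 1, 4 is a generator.

Yes, 4 generates ℤ_7


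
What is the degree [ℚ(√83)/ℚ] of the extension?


√83 has minimal polynomial x² - 83 (irreducible over ℚ since 83 is squarefree)

[ℚ(√83)/ℚ] = 2


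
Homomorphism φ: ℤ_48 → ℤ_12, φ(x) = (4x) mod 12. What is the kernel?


Kernel = preimage of identity
ker(φ) = {x ∈ ℤ_48 : 4x ≡ 0 (mod 12)}. Since 12 | 48, φ is well-defined. The kernel is the cyclic subgroup ⟨3⟩ of ℤ_48 (order 16), i.e. {0, 3, 6, 9, 12, 15, 18, 21, 24, 27, 30, 33, 36, 39, 42, 45}

ker(φ) = {0, 3, 6, 9, 12, 15, 18, 21, 24, 27, 30, 33, 36, 39, 42, 45}


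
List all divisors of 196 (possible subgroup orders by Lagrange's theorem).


Lagrange's theorem: |H| divides |G|
|G| = 196
Divisors of 196: 1, 2, 4, 7, 14, 28, 49, 98, 196

Possible subgroup orders: {1, 2, 4, 7, 14, 28, 49, 98, 196}


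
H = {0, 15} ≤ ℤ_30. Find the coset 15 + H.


15 + H = {15 + h (mod 30) : h ∈ H}
15+0=15, 15+15=0
15 + H = {0, 15} = 0 + H

15 + H = {0, 15}


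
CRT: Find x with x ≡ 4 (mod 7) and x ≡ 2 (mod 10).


m₁ = 7, m₂ = 10, gcd = 1, so CRT applies. M = m₁·m₂ = 70
Let M₁ = M/m₁ = 10, M₂ = M/m₂ = 7
Find y₁ ≡ M₁⁻¹ (mod m₁): 10⁻¹ ≡ 5 (mod 7)
Find y₂ ≡ M₂⁻¹ (mod m₂): 7⁻¹ ≡ 3 (mod 10)
x = a₁·M₁·y₁ + a₂·M₂·y₂ = 4·10·5 + 2·7·3 = 242
Reduce mod 70: x ≡ 32
Check: 32 mod 7 = 4 ✓, 32 mod 10 = 2 ✓

x ≡ 32 (mod 70)


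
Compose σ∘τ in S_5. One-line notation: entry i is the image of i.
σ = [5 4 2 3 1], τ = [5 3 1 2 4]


σ∘τ: apply τ first, then σ
1 →τ 5 →σ 1
2 →τ 3 →σ 2
3 →τ 1 →σ 5
4 →τ 2 →σ 4
5 →τ 4 →σ 3

σ∘τ = [1 2 5 4 3]


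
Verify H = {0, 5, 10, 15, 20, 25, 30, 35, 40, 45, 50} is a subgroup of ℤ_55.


Subgroup test for H = {0, 5, 10, 15, 20, 25, 30, 35, 40, 45, 50} in (ℤ_55, +):
(1) 0 ∈ H? Yes
(2) Closure: for all a,b ∈ H, (a+b) mod 55 ∈ H? Yes
(3) Inverses: for all a ∈ H, -a mod 55 ∈ H? Yes

Yes, H is a subgroup of ℤ_55


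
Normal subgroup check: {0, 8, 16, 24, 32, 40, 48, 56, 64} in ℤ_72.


H = {0, 8, 16, 24, 32, 40, 48, 56, 64} in ℤ_72
ℤ_72 is abelian; every subgroup of an abelian group is normal

Yes, normal subgroup


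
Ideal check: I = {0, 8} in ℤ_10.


Check ideal conditions for I = {0, 8} in ℤ_10:
(1) I is an additive subgroup? No
(2) For r ∈ ℤ_10 and a ∈ I: r·a ∈ I? No  [counterexample: r=2, a=8, r·a mod 10 = 6 ∉ I]

No, I is not an ideal of ℤ_10


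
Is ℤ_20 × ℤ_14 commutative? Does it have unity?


Direct product ring; commutative with unity (1,1); but (1,0)·(0,1) = (0,0) gives zero divisors, so not an integral domain
Commutative: Yes
Integral domain: No
Has unity: Yes

ℤ_20 × ℤ_14: Commutative=Yes, Unity=Yes


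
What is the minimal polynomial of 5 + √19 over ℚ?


Let α = 5 + √19. Then α - 5 = √19, so (α - 5)² = 19, giving α² - 10α + 6 = 0. Degree 2 and α ∉ ℚ, so this is the minimal polynomial.

Minimal polynomial: x² - 10x + 6


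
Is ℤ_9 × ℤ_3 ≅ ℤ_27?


Comparing ℤ_9 × ℤ_3 and ℤ_27:
gcd(9,3) = 3 ≠ 1. Max element order in ℤ_9×ℤ_3 is lcm(9,3) = 9 < 27, so it has no element of order 27

No, ℤ_9 × ℤ_3 ≇ ℤ_27


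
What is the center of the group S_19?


Z(G) = {g ∈ G | gx = xg for all x ∈ G}
S_n is non-abelian for n ≥ 3; Z(S_19) is trivial

Z(S_19) = {e}


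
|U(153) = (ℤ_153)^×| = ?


U(n) is the group of units mod n; |U(n)| = φ(n)
|U(153)| = φ(153) = 96

|U(153) = (ℤ_153)^×| = 96


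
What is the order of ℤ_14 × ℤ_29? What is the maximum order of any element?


|ℤ_14 × ℤ_29| = 14 × 29 = 406
Max element order = lcm(14,29) = 406
Cyclic? Yes (gcd=1)

|ℤ_14×ℤ_29| = 406, max element order = 406


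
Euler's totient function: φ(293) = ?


Factor n: 293 = 293
φ(n) = n · ∏(1 - 1/p) over distinct primes p | n
φ(293) = 293 · (1 - 1/293) = 292

φ(293) = 292


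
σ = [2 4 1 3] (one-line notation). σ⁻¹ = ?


To find σ⁻¹, swap domain and range:
σ(1) = 2 → σ⁻¹(2) = 1
σ(2) = 4 → σ⁻¹(4) = 2
σ(3) = 1 → σ⁻¹(1) = 3
σ(4) = 3 → σ⁻¹(3) = 4

σ⁻¹ = [3 1 4 2]


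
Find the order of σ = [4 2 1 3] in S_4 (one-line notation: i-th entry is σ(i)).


Cycle decomposition: (1 4 3)
Cycle lengths: 3
Order = lcm(3) = 3

ord(σ) = 3


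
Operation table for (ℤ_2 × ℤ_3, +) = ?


Elements: {(0,0), (0,1), (0,2), (1,0), (1,1), (1,2)}
Operation: componentwise addition mod (2, 3)
Entry (a, b) = ((a₁+b₁) mod 2, (a₂+b₂) mod 3)

Cayley table:
      | (0,0) | (0,1) | (0,2) | (1,0) | (1,1) | (1,2)
(0,0) | (0,0) | (0,1) | (0,2) | (1,0) | (1,1) | (1,2)
(0,1) | (0,1) | (0,2) | (0,0) | (1,1) | (1,2) | (1,0)
(0,2) | (0,2) | (0,0) | (0,1) | (1,2) | (1,0) | (1,1)
(1,0) | (1,0) | (1,1) | (1,2) | (0,0) | (0,1) | (0,2)
(1,1) | (1,1) | (1,2) | (1,0) | (0,1) | (0,2) | (0,0)
(1,2) | (1,2) | (1,0) | (1,1) | (0,2) | (0,0) | (0,1)


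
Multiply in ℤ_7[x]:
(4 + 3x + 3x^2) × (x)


Expand and collect like terms; reduce coefficients mod 7:
x^0: 4·0 = 0 ≡ 0 (mod 7)
x^1: 4·1 + 3·0 = 4 ≡ 4 (mod 7)
x^2: 3·1 + 3·0 = 3 ≡ 3 (mod 7)
x^3: 3·1 = 3 ≡ 3 (mod 7)
Result: 4x + 3x^2 + 3x^3

f · g = 4x + 3x^2 + 3x^3


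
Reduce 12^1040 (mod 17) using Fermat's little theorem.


Fermat's little theorem: if p is prime and gcd(a,p)=1, then a^(p-1) ≡ 1 (mod p)
p = 17 is prime, gcd(12,17) = 1
Reduce exponent: 1040 mod 16 = 0
So 12^1040 ≡ 12^0 (mod 17)
12^0 = 1

12^1040 ≡ 1 (mod 17)


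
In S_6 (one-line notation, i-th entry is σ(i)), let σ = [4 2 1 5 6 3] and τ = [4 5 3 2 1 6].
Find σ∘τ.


σ∘τ: apply τ first, then σ
1 →τ 4 →σ 5
2 →τ 5 →σ 6
3 →τ 3 →σ 1
4 →τ 2 →σ 2
5 →τ 1 →σ 4
6 →τ 6 →σ 3

σ∘τ = [5 6 1 2 4 3]


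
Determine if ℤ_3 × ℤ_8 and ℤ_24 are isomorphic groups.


Comparing ℤ_3 × ℤ_8 and ℤ_24:
gcd(3,8) = 1, so ℤ_3 × ℤ_8 ≅ ℤ_24 (CRT)

Yes, ℤ_3 × ℤ_8 ≅ ℤ_24


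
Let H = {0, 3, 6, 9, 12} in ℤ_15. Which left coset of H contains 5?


5 + H = {5 + h (mod 15) : h ∈ H}
5+0=5, 5+3=8, 5+6=11, 5+9=14, 5+12=2
5 + H = {2, 5, 8, 11, 14} = 2 + H

5 + H = {2, 5, 8, 11, 14}


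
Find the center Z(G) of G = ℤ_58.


Z(G) = {g ∈ G | gx = xg for all x ∈ G}
ℤ_58 is abelian, so Z(G) = G

Z(ℤ_58) = ℤ_58


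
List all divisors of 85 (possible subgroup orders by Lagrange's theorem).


Lagrange's theorem: |H| divides |G|
|G| = 85
Divisors of 85: 1, 5, 17, 85

Possible subgroup orders: {1, 5, 17, 85}


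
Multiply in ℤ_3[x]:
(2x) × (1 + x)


Expand and collect like terms; reduce coefficients mod 3:
x^0: 0·1 = 0 ≡ 0 (mod 3)
x^1: 0·1 + 2·1 = 2 ≡ 2 (mod 3)
x^2: 2·1 = 2 ≡ 2 (mod 3)
Result: 2x + 2x^2

f · g = 2x + 2x^2


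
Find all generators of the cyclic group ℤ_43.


g generates ℤ_n iff gcd(g,n) = 1
Prime factors of 43: 43
Generators are g ∈ {1,...,42} not divisible by any of these primes.
Generators: {1, 2, 3, 4, 5, 6, 7, 8, 9, 10, 11, 12, 13, 14, 15, 16, 17, 18, 19, 20, 21, 22, 23, 24, 25, 26, 27, 28, 29, 30, 31, 32, 33, 34, 35, 36, 37, 38, 39, 40, 41, 42}
Number of generators = φ(43) = 42

Generators of ℤ_43 = {1, 2, 3, 4, 5, 6, 7, 8, 9, 10, 11, 12, 13, 14, 15, 16, 17, 18, 19, 20, 21, 22, 23, 24, 25, 26, 27, 28, 29, 30, 31, 32, 33, 34, 35, 36, 37, 38, 39, 40, 41, 42}


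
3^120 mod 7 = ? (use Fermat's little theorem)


Fermat's little theorem: if p is prime and gcd(a,p)=1, then a^(p-1) ≡ 1 (mod p)
p = 7 is prime, gcd(3,7) = 1
Reduce exponent: 120 mod 6 = 0
So 3^120 ≡ 3^0 (mod 7)
3^0 = 1

3^120 ≡ 1 (mod 7)


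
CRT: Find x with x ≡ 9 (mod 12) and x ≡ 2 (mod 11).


m₁ = 12, m₂ = 11, gcd = 1, so CRT applies. M = m₁·m₂ = 132
Let M₁ = M/m₁ = 11, M₂ = M/m₂ = 12
Find y₁ ≡ M₁⁻¹ (mod m₁): 11⁻¹ ≡ 11 (mod 12)
Find y₂ ≡ M₂⁻¹ (mod m₂): 12⁻¹ ≡ 1 (mod 11)
x = a₁·M₁·y₁ + a₂·M₂·y₂ = 9·11·11 + 2·12·1 = 1113
Reduce mod 132: x ≡ 57
Check: 57 mod 12 = 9 ✓, 57 mod 11 = 2 ✓

x ≡ 57 (mod 132)


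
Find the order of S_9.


|S_n| = n! (number of permutations of n symbols)
|S_9| = 9! = 362880

|S_9| = 362880


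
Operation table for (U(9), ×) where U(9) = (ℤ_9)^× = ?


Elements: {1, 2, 4, 5, 7, 8}
Operation: multiplication mod 9
Entry (a, b) = (a × b) mod 9

Cayley table:
  | 1 | 2 | 4 | 5 | 7 | 8
1 | 1 | 2 | 4 | 5 | 7 | 8
2 | 2 | 4 | 8 | 1 | 5 | 7
4 | 4 | 8 | 7 | 2 | 1 | 5
5 | 5 | 1 | 2 | 7 | 8 | 4
7 | 7 | 5 | 1 | 8 | 4 | 2
8 | 8 | 7 | 5 | 4 | 2 | 1


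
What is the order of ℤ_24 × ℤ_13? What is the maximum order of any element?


|ℤ_24 × ℤ_13| = 24 × 13 = 312
Max element order = lcm(24,13) = 312
Cyclic? Yes (gcd=1)

|ℤ_24×ℤ_13| = 312, max element order = 312


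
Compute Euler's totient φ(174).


Factor n: 174 = 2 × 3 × 29
φ(n) = n · ∏(1 - 1/p) over distinct primes p | n
φ(174) = 174 · (1 - 1/2) · (1 - 1/3) · (1 - 1/29) = 56

φ(174) = 56


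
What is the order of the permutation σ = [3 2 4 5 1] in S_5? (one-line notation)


Cycle decomposition: (1 3 4 5)
Cycle lengths: 4
Order = lcm(4) = 4

ord(σ) = 4


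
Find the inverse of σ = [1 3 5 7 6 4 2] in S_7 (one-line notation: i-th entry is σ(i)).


To find σ⁻¹, swap domain and range:
σ(1) = 1 → σ⁻¹(1) = 1
σ(2) = 3 → σ⁻¹(3) = 2
σ(3) = 5 → σ⁻¹(5) = 3
σ(4) = 7 → σ⁻¹(7) = 4
σ(5) = 6 → σ⁻¹(6) = 5
σ(6) = 4 → σ⁻¹(4) = 6
σ(7) = 2 → σ⁻¹(2) = 7

σ⁻¹ = [1 7 2 6 3 5 4]


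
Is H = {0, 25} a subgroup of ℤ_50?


Subgroup test for H = {0, 25} in (ℤ_50, +):
(1) 0 ∈ H? Yes
(2) Closure: for all a,b ∈ H, (a+b) mod 50 ∈ H? Yes
(3) Inverses: for all a ∈ H, -a mod 50 ∈ H? Yes

Yes, H is a subgroup of ℤ_50


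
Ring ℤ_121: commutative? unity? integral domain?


ℤ_121 is a commutative ring with unity 1; 121 = 11×11 is composite, so 11·11 ≡ 0 gives zero divisors (not an integral domain)
Commutative: Yes
Integral domain: No
Has unity: Yes

ℤ_121: Commutative=Yes, Unity=Yes


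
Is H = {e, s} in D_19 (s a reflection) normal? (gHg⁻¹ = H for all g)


H = {e, s} in D_19 (s a reflection)
r·s·r⁻¹ = sr⁻² ≠ s for n ≥ 3, so {e, s} is not closed under conjugation

No, not a normal subgroup


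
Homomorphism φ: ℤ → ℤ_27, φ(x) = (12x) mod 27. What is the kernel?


Kernel = preimage of identity
ker(φ) = {x ∈ ℤ : 12x ≡ 0 (mod 27)}. gcd(12,27) = 3, so 12x ≡ 0 (mod 27) ⟺ x ≡ 0 (mod 27/3 = 9). Hence ker(φ) = 9ℤ

ker(φ) = 9ℤ


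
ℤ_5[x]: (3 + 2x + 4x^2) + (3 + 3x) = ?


Add coefficients mod 5:
x^0: 3 + 3 = 1 (mod 5)
x^1: 2 + 3 = 0 (mod 5)
x^2: 4 + 0 = 4 (mod 5)
Result: 1 + 4x^2

f + g = 1 + 4x^2


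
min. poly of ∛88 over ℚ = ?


∛88 satisfies x³ - 88 = 0, irreducible over ℚ (no rational root; 88 is not a perfect cube)

Minimal polynomial: x³ - 88


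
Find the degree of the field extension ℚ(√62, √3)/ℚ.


[ℚ(√62,√3):ℚ] = [ℚ(√62,√3):ℚ(√62)]·[ℚ(√62):ℚ] = 2·2 = 4

[ℚ(√62, √3)/ℚ] = 4


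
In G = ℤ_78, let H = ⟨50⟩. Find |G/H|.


|⟨50⟩| = n / gcd(50, 78) = 78 / 2 = 39
H is normal (ℤ_78 is abelian).
|G/H| = |G| / |H| = 78 / 39 = 2

|G/H| = 2


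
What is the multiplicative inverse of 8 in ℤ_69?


Use the extended Euclidean algorithm to write 1 = 8·s + 69·t; then s mod 69 is the inverse.
Euclidean algorithm:
  8 = 0·69 + 8
  69 = 8·8 + 5
  8 = 1·5 + 3
  5 = 1·3 + 2
  3 = 1·2 + 1
  2 = 2·1 + 0
gcd(8,69) = 1
Back-substitution gives: 8·(26) + 69·(-3) = 1
So 8⁻¹ ≡ 26 ≡ 26 (mod 69)
Check: 8 × 26 = 208 ≡ 1 (mod 69) ✓

8⁻¹ ≡ 26 (mod 69)


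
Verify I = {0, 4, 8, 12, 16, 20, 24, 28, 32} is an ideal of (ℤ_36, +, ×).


Check ideal conditions for I = {0, 4, 8, 12, 16, 20, 24, 28, 32} in ℤ_36:
(1) I is an additive subgroup? Yes
(2) For r ∈ ℤ_36 and a ∈ I: r·a ∈ I? Yes

Yes, I is an ideal of ℤ_36


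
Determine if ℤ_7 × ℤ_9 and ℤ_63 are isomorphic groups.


Comparing ℤ_7 × ℤ_9 and ℤ_63:
gcd(7,9) = 1, so ℤ_7 × ℤ_9 ≅ ℤ_63 (CRT)

Yes, ℤ_7 × ℤ_9 ≅ ℤ_63


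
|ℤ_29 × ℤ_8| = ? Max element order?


|ℤ_29 × ℤ_8| = 29 × 8 = 232
Max element order = lcm(29,8) = 232
Cyclic? Yes (gcd=1)

|ℤ_29×ℤ_8| = 232, max element order = 232


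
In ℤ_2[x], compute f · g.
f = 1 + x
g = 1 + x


Expand and collect like terms; reduce coefficients mod 2:
x^0: 1·1 = 1 ≡ 1 (mod 2)
x^1: 1·1 + 1·1 = 2 ≡ 0 (mod 2)
x^2: 1·1 = 1 ≡ 1 (mod 2)
Result: 1 + x^2

f · g = 1 + x^2


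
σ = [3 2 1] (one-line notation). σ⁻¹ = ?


To find σ⁻¹, swap domain and range:
σ(1) = 3 → σ⁻¹(3) = 1
σ(2) = 2 → σ⁻¹(2) = 2
σ(3) = 1 → σ⁻¹(1) = 3

σ⁻¹ = [3 2 1]


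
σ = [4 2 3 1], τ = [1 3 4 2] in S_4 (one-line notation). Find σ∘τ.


σ∘τ: apply τ first, then σ
1 →τ 1 →σ 4
2 →τ 3 →σ 3
3 →τ 4 →σ 1
4 →τ 2 →σ 2

σ∘τ = [4 3 1 2]


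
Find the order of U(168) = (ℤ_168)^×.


U(n) is the group of units mod n; |U(n)| = φ(n)
|U(168)| = φ(168) = 48

|U(168) = (ℤ_168)^×| = 48


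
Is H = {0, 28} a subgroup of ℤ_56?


Subgroup test for H = {0, 28} in (ℤ_56, +):
(1) 0 ∈ H? Yes
(2) Closure: for all a,b ∈ H, (a+b) mod 56 ∈ H? Yes
(3) Inverses: for all a ∈ H, -a mod 56 ∈ H? Yes

Yes, H is a subgroup of ℤ_56


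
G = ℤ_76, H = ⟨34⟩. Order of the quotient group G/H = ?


|⟨34⟩| = n / gcd(34, 76) = 76 / 2 = 38
H is normal (ℤ_76 is abelian).
|G/H| = |G| / |H| = 76 / 38 = 2

|G/H| = 2


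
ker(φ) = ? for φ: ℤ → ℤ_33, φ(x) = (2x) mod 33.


Kernel = preimage of identity
ker(φ) = {x ∈ ℤ : 2x ≡ 0 (mod 33)}. gcd(2,33) = 1, so 2x ≡ 0 (mod 33) ⟺ x ≡ 0 (mod 33/1 = 33). Hence ker(φ) = 33ℤ

ker(φ) = 33ℤ


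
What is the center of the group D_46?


Z(G) = {g ∈ G | gx = xg for all x ∈ G}
For even n, Z(D_n) = {e, r^(n/2)}: the 180° rotation r^23 commutes with every reflection and rotation

Z(D_46) = {e, r^23}


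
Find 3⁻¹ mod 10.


Use the extended Euclidean algorithm to write 1 = 3·s + 10·t; then s mod 10 is the inverse.
Euclidean algorithm:
  3 = 0·10 + 3
  10 = 3·3 + 1
  3 = 3·1 + 0
gcd(3,10) = 1
Back-substitution gives: 3·(-3) + 10·(1) = 1
So 3⁻¹ ≡ -3 ≡ 7 (mod 10)
Check: 3 × 7 = 21 ≡ 1 (mod 10) ✓

3⁻¹ ≡ 7 (mod 10)


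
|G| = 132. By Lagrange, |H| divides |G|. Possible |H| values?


Lagrange's theorem: |H| divides |G|
|G| = 132
Divisors of 132: 1, 2, 3, 4, 6, 11, 12, 22, 33, 44, 66, 132

Possible subgroup orders: {1, 2, 3, 4, 6, 11, 12, 22, 33, 44, 66, 132}


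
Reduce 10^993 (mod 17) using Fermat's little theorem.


Fermat's little theorem: if p is prime and gcd(a,p)=1, then a^(p-1) ≡ 1 (mod p)
p = 17 is prime, gcd(10,17) = 1
Reduce exponent: 993 mod 16 = 1
So 10^993 ≡ 10^1 (mod 17)
10^1 mod 17 = 10

10^993 ≡ 10 (mod 17)


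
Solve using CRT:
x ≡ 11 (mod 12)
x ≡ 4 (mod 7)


m₁ = 12, m₂ = 7, gcd = 1, so CRT applies. M = m₁·m₂ = 84
Let M₁ = M/m₁ = 7, M₂ = M/m₂ = 12
Find y₁ ≡ M₁⁻¹ (mod m₁): 7⁻¹ ≡ 7 (mod 12)
Find y₂ ≡ M₂⁻¹ (mod m₂): 12⁻¹ ≡ 3 (mod 7)
x = a₁·M₁·y₁ + a₂·M₂·y₂ = 11·7·7 + 4·12·3 = 683
Reduce mod 84: x ≡ 11
Check: 11 mod 12 = 11 ✓, 11 mod 7 = 4 ✓

x ≡ 11 (mod 84)


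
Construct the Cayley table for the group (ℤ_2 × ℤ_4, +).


Elements: {(0,0), (0,1), (0,2), (0,3), (1,0), (1,1), (1,2), (1,3)}
Operation: componentwise addition mod (2, 4)
Entry (a, b) = ((a₁+b₁) mod 2, (a₂+b₂) mod 4)

Cayley table:
      | (0,0) | (0,1) | (0,2) | (0,3) | (1,0) | (1,1) | (1,2) | (1,3)
(0,0) | (0,0) | (0,1) | (0,2) | (0,3) | (1,0) | (1,1) | (1,2) | (1,3)
(0,1) | (0,1) | (0,2) | (0,3) | (0,0) | (1,1) | (1,2) | (1,3) | (1,0)
(0,2) | (0,2) | (0,3) | (0,0) | (0,1) | (1,2) | (1,3) | (1,0) | (1,1)
(0,3) | (0,3) | (0,0) | (0,1) | (0,2) | (1,3) | (1,0) | (1,1) | (1,2)
(1,0) | (1,0) | (1,1) | (1,2) | (1,3) | (0,0) | (0,1) | (0,2) | (0,3)
(1,1) | (1,1) | (1,2) | (1,3) | (1,0) | (0,1) | (0,2) | (0,3) | (0,0)
(1,2) | (1,2) | (1,3) | (1,0) | (1,1) | (0,2) | (0,3) | (0,0) | (0,1)
(1,3) | (1,3) | (1,0) | (1,1) | (1,2) | (0,3) | (0,0) | (0,1) | (0,2)


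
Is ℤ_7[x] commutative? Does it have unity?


ℤ_7 is a field (n prime), so ℤ_7[x] is a commutative integral domain with unity
Commutative: Yes
Integral domain: Yes
Has unity: Yes

ℤ_7[x]: Commutative=Yes, Unity=Yes


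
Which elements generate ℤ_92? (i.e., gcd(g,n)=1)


g generates ℤ_n iff gcd(g,n) = 1
Prime factors of 92: 2, 23
Generators are g ∈ {1,...,91} not divisible by any of these primes.
Generators: {1, 3, 5, 7, 9, 11, 13, 15, 17, 19, 21, 25, 27, 29, 31, 33, 35, 37, 39, 41, 43, 45, 47, 49, 51, 53, 55, 57, 59, 61, 63, 65, 67, 71, 73, 75, 77, 79, 81, 83, 85, 87, 89, 91}
Number of generators = φ(92) = 44

Generators of ℤ_92 = {1, 3, 5, 7, 9, 11, 13, 15, 17, 19, 21, 25, 27, 29, 31, 33, 35, 37, 39, 41, 43, 45, 47, 49, 51, 53, 55, 57, 59, 61, 63, 65, 67, 71, 73, 75, 77, 79, 81, 83, 85, 87, 89, 91}


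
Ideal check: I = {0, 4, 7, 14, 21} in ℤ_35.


Check ideal conditions for I = {0, 4, 7, 14, 21} in ℤ_35:
(1) I is an additive subgroup? No
(2) For r ∈ ℤ_35 and a ∈ I: r·a ∈ I? No  [counterexample: r=2, a=4, r·a mod 35 = 8 ∉ I]

No, I is not an ideal of ℤ_35
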